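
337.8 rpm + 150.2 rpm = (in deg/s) 2928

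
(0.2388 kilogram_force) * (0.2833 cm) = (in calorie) 0.001586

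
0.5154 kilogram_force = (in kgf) 0.5154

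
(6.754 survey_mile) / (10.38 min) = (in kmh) 62.83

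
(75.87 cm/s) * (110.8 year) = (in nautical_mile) 1.431e+06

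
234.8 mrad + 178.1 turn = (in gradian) 7.125e+04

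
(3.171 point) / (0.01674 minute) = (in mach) 3.271e-06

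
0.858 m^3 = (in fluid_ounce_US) 2.901e+04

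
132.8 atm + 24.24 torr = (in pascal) 1.346e+07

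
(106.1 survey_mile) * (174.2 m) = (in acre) 7350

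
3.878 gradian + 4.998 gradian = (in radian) 0.1394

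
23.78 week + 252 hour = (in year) 0.4848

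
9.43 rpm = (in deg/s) 56.58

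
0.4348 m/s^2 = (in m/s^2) 0.4348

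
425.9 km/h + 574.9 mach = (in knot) 3.807e+05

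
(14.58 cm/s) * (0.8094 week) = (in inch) 2.81e+06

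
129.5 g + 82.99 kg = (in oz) 2932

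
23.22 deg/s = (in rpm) 3.87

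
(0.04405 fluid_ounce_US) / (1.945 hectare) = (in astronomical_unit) 4.477e-22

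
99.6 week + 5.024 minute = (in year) 1.91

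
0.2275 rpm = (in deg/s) 1.365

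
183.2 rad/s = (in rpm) 1749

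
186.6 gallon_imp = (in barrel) 5.336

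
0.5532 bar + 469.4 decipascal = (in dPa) 5.537e+05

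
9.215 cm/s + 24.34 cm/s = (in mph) 0.7506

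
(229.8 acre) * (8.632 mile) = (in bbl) 8.126e+10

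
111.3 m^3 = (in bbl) 700.1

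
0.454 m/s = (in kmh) 1.634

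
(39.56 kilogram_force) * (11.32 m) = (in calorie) 1050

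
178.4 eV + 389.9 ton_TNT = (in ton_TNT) 389.9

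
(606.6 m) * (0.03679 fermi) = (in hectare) 2.232e-18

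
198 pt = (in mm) 69.85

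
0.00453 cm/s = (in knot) 8.806e-05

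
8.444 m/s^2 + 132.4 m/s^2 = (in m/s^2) 140.8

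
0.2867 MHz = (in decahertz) 2.867e+04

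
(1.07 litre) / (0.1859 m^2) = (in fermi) 5.756e+12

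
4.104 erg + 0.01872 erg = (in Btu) 3.908e-10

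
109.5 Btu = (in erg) 1.155e+12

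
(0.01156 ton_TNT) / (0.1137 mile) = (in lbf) 5.942e+04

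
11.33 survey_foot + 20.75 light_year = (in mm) 1.963e+20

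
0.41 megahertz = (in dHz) 4.1e+06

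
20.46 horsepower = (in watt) 1.526e+04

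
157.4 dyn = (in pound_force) 0.0003538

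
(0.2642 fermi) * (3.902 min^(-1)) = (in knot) 3.34e-17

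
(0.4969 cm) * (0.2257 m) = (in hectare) 1.122e-07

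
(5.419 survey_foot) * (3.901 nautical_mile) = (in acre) 2.949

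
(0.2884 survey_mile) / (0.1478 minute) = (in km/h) 188.4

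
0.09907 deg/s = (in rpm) 0.01651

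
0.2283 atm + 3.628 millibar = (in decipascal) 2.35e+05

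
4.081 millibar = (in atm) 0.004028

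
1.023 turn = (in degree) 368.3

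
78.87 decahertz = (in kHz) 0.7887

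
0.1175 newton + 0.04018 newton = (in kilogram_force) 0.01608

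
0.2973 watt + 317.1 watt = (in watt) 317.4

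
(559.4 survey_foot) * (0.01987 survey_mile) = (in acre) 1.347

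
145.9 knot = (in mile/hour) 167.9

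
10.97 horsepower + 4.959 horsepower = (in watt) 1.188e+04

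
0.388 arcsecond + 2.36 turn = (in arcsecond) 3.059e+06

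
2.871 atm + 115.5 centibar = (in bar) 4.064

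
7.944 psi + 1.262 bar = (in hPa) 1810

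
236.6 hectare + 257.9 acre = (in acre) 842.6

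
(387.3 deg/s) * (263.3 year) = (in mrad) 5.613e+13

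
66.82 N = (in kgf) 6.814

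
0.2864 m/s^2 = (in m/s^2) 0.2864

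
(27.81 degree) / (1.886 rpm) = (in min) 0.04096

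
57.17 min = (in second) 3430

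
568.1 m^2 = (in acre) 0.1404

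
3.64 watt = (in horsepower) 0.004881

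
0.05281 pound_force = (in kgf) 0.02395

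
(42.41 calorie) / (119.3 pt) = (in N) 4216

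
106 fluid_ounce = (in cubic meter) 0.003135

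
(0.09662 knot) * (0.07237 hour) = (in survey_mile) 0.008047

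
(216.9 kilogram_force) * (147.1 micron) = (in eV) 1.953e+18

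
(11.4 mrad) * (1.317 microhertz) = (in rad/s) 1.501e-08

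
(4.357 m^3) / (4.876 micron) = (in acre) 220.8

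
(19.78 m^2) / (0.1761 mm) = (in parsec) 3.64e-12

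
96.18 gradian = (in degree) 86.56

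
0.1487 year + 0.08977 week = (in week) 7.843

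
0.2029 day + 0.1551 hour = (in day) 0.2094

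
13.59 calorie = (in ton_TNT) 1.359e-08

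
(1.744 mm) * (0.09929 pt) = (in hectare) 6.109e-12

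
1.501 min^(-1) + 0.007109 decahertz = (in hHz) 0.0009611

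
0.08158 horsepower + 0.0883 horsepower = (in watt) 126.7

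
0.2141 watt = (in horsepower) 0.0002871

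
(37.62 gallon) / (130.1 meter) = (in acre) 2.705e-07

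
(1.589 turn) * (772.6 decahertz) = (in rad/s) 7.714e+04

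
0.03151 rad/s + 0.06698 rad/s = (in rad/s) 0.09849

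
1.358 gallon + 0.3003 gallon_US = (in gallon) 1.658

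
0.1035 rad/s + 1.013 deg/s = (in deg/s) 6.943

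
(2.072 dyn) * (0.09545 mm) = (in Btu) 1.875e-12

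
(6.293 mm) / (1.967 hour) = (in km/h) 3.199e-06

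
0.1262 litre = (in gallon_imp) 0.02776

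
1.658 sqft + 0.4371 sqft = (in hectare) 1.946e-05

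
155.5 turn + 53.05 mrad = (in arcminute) 3.359e+06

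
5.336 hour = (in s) 1.921e+04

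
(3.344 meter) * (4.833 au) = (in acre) 5.974e+08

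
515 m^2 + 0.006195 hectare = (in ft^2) 6210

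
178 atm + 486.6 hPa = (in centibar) 1.808e+04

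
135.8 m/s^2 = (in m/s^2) 135.8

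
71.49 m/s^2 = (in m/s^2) 71.49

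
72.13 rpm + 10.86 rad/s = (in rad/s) 18.41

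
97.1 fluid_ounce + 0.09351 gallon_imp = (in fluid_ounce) 111.5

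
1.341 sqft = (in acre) 3.079e-05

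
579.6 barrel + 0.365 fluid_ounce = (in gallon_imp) 2.027e+04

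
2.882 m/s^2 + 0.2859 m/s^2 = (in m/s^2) 3.168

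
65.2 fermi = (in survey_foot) 2.139e-13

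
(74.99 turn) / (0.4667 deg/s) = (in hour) 16.07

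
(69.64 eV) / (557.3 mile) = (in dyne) 1.244e-18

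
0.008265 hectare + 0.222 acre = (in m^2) 981.1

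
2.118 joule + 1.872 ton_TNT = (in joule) 7.832e+09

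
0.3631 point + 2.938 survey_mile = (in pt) 1.34e+07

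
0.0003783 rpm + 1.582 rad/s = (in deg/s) 90.64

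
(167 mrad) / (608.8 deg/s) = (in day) 1.819e-07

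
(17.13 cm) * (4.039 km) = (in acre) 0.171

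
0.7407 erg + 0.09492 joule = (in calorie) 0.02269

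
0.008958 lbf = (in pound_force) 0.008958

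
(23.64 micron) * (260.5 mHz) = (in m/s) 6.158e-06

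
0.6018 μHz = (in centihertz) 6.018e-05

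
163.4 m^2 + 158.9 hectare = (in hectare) 158.9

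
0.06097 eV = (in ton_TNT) 2.335e-30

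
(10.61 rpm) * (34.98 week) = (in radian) 2.351e+07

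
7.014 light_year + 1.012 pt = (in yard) 7.257e+16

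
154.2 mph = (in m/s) 68.93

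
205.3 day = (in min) 2.956e+05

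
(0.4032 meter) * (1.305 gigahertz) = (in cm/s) 5.262e+10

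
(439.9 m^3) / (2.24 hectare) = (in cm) 1.964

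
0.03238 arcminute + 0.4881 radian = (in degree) 27.97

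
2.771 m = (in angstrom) 2.771e+10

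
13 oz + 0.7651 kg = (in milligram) 1.134e+06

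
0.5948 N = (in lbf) 0.1337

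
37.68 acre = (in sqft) 1.641e+06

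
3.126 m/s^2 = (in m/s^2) 3.126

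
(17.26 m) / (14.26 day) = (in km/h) 5.043e-05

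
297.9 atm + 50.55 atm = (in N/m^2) 3.531e+07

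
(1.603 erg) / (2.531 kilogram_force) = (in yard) 7.063e-09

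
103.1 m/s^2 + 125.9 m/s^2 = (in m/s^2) 229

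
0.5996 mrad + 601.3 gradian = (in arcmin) 3.247e+04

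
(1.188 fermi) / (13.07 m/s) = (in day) 1.052e-21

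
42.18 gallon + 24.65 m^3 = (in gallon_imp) 5457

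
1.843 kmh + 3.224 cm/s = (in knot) 1.058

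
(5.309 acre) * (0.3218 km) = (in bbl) 4.349e+07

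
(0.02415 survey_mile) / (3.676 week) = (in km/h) 6.293e-05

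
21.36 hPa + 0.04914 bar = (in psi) 1.023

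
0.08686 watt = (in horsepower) 0.0001165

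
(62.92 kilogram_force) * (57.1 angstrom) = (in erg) 35.23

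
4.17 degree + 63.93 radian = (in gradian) 4075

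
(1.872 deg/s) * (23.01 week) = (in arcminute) 1.563e+09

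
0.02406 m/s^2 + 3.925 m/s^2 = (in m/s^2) 3.949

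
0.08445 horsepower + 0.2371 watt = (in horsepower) 0.08477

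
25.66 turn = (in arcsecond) 3.326e+07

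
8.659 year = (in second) 2.731e+08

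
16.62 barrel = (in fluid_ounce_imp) 9.3e+04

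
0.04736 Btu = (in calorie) 11.94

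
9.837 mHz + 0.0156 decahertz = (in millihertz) 165.8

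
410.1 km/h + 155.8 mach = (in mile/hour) 1.189e+05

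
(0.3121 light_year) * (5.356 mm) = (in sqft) 1.702e+14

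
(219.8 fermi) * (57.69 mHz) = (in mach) 3.724e-17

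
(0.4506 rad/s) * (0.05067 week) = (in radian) 1.381e+04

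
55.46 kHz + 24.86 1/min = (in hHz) 554.6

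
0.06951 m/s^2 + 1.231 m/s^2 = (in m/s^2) 1.301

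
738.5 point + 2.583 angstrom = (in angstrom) 2.605e+09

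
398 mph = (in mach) 0.5225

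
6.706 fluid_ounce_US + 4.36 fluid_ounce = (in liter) 0.3273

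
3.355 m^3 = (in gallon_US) 886.3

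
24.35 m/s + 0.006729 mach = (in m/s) 26.64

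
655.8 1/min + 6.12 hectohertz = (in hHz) 6.229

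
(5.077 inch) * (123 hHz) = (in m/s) 1586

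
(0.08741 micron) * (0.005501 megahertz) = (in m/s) 0.0004808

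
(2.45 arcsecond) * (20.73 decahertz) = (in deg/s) 0.1411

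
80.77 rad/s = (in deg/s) 4628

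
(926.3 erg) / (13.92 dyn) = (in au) 4.448e-12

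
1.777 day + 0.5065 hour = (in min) 2589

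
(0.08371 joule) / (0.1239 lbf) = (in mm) 151.9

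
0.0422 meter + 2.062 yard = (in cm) 192.8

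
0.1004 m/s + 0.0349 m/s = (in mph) 0.3027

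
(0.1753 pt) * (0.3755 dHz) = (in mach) 6.82e-09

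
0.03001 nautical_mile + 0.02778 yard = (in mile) 0.03455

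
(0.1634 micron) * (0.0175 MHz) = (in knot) 0.005558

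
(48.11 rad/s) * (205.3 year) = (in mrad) 3.115e+14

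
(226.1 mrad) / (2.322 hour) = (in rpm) 0.0002583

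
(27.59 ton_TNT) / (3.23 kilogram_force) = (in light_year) 3.852e-07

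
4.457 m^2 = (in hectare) 0.0004457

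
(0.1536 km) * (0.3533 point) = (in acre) 4.731e-06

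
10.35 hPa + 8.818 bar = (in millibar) 8828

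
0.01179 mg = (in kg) 1.179e-08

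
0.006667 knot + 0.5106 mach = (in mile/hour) 388.9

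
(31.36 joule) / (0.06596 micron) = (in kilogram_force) 4.848e+07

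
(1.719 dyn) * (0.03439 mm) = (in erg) 0.005912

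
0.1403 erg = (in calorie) 3.353e-09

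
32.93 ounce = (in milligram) 9.335e+05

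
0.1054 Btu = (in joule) 111.2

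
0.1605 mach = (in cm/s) 5465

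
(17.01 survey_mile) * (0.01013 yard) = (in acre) 0.06266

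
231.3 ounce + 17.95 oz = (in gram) 7066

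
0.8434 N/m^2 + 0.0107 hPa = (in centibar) 0.001913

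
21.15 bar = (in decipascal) 2.115e+07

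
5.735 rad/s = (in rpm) 54.77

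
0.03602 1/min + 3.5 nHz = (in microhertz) 600.3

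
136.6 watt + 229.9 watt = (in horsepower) 0.4915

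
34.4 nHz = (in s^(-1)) 3.44e-08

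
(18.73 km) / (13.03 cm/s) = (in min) 2396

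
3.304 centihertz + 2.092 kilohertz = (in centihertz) 2.092e+05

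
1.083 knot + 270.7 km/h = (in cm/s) 7575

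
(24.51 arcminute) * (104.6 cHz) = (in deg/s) 0.4273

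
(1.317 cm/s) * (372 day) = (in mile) 263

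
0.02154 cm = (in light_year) 2.277e-20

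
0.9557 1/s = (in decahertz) 0.09557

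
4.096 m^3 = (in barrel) 25.76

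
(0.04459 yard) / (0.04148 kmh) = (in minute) 0.05898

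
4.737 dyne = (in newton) 4.737e-05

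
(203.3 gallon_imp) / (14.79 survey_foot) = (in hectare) 2.05e-05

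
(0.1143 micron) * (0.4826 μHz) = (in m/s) 5.516e-14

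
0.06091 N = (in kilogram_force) 0.006211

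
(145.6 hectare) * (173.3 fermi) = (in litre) 0.0002523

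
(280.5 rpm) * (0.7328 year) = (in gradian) 4.321e+10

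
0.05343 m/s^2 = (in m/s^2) 0.05343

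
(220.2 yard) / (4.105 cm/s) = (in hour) 1.363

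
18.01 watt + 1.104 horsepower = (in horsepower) 1.128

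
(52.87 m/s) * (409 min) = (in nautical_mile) 700.6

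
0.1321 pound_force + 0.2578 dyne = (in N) 0.5876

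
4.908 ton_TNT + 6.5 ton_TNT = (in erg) 4.773e+17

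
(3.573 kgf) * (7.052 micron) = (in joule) 0.0002471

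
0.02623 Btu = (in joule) 27.67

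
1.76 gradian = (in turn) 0.0044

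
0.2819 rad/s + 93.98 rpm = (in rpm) 96.67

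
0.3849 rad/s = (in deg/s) 22.05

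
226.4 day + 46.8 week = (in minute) 7.978e+05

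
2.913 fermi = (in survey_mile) 1.81e-18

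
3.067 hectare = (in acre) 7.579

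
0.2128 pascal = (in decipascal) 2.128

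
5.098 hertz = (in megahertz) 5.098e-06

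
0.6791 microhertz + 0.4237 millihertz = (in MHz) 4.244e-10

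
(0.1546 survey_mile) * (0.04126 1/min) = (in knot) 0.3326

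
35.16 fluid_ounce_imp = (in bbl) 0.006284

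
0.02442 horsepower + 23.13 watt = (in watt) 41.34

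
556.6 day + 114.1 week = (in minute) 1.952e+06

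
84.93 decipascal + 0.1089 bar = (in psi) 1.581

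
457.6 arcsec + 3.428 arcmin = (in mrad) 3.216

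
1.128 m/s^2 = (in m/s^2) 1.128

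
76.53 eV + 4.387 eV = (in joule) 1.296e-17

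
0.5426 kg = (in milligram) 5.426e+05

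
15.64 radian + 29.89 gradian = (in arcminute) 5.538e+04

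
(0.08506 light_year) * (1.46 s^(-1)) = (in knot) 2.284e+15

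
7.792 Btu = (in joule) 8221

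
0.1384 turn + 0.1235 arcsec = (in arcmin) 2989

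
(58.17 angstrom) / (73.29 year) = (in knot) 4.892e-18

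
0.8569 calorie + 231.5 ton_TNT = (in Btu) 9.181e+08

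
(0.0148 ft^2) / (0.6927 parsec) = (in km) 6.433e-23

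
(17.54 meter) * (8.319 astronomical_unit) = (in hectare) 2.183e+09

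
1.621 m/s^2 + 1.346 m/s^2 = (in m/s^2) 2.967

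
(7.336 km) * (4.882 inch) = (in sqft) 9792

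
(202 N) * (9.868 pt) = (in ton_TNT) 1.681e-10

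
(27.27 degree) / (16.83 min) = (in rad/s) 0.0004713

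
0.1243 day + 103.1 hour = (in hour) 106.1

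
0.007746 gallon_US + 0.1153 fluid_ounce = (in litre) 0.03273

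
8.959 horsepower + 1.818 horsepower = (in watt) 8036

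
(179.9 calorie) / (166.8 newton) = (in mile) 0.002804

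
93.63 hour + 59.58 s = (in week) 0.5574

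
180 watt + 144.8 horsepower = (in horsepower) 145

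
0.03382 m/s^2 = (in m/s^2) 0.03382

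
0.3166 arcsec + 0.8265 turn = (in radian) 5.193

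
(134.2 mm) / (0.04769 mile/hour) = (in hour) 0.001749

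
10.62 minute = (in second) 637.2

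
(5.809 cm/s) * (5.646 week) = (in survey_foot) 6.508e+05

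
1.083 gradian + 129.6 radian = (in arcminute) 4.456e+05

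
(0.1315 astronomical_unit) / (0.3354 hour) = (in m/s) 1.629e+07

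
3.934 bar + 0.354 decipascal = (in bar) 3.934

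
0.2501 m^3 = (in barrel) 1.573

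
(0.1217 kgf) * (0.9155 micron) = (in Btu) 1.036e-09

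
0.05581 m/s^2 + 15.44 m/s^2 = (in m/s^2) 15.5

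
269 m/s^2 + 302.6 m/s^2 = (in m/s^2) 571.6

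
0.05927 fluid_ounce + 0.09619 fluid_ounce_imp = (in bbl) 2.822e-05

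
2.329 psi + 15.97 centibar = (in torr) 240.2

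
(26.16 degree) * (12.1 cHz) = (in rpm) 0.5276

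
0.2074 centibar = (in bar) 0.002074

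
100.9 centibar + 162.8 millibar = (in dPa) 1.172e+06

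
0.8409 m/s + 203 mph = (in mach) 0.269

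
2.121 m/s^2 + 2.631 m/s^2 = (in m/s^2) 4.752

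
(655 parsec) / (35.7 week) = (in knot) 1.82e+12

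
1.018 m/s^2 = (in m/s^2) 1.018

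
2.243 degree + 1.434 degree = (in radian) 0.06418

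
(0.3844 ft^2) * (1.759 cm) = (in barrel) 0.003951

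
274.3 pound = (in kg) 124.4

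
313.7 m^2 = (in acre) 0.07752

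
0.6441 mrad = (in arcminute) 2.214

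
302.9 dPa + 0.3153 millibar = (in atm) 0.0006101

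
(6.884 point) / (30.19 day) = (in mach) 2.734e-12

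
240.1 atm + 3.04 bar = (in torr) 1.848e+05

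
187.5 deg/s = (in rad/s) 3.272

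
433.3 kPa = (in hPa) 4333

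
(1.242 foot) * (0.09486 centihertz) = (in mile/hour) 0.0008033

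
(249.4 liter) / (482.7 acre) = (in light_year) 1.35e-23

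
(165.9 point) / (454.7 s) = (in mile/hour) 0.0002879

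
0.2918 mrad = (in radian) 0.0002918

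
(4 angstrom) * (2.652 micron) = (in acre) 2.621e-19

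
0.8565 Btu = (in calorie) 216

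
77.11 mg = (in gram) 0.07711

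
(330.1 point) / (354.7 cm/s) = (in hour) 9.12e-06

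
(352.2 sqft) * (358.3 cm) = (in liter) 1.172e+05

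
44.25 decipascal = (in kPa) 0.004425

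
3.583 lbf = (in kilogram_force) 1.625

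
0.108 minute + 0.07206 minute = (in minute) 0.1801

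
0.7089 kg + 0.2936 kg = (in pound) 2.21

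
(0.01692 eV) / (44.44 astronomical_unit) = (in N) 4.078e-34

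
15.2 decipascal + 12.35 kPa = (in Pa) 1.235e+04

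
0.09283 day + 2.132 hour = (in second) 1.57e+04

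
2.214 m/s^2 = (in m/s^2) 2.214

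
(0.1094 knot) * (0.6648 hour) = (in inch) 5303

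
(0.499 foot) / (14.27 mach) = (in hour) 8.695e-09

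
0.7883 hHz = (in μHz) 7.883e+07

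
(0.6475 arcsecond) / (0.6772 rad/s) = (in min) 7.726e-08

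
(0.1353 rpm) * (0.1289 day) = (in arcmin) 5.425e+05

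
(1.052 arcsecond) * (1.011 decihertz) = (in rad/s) 5.156e-07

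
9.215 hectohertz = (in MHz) 0.0009215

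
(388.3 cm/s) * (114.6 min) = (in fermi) 2.67e+19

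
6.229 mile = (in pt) 2.842e+07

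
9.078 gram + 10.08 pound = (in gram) 4581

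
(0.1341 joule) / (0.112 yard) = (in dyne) 1.309e+05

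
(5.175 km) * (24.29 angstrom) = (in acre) 3.106e-09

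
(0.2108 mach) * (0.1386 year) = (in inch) 1.235e+10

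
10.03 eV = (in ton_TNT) 3.841e-28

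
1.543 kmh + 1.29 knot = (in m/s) 1.092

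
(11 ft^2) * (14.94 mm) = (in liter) 15.27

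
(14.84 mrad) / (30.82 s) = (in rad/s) 0.0004815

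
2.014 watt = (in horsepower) 0.002701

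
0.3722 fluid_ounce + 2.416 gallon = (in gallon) 2.419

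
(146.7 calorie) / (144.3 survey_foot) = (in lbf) 3.137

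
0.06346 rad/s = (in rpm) 0.606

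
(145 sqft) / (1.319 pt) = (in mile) 17.99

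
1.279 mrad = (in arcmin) 4.397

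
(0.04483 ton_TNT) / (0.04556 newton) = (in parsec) 1.334e-07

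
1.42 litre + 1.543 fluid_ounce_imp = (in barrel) 0.009207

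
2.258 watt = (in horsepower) 0.003028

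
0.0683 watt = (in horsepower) 9.159e-05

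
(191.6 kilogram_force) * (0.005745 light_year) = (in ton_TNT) 2.441e+07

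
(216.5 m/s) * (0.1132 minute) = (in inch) 5.789e+04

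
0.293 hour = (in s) 1055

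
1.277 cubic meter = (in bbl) 8.032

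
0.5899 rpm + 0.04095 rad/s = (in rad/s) 0.1027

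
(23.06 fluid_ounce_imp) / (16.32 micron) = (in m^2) 40.15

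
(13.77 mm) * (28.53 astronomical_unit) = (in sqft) 6.326e+11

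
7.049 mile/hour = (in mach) 0.009255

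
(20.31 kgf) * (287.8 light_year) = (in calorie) 1.296e+20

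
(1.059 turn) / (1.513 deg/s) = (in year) 7.99e-06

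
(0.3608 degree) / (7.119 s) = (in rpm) 0.008447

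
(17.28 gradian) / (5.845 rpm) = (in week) 7.332e-07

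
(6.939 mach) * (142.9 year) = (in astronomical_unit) 71.17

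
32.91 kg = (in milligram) 3.291e+07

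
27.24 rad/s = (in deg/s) 1561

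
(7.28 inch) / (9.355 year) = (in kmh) 2.256e-09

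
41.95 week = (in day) 293.6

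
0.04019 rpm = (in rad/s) 0.004209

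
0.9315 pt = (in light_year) 3.473e-20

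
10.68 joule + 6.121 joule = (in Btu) 0.01592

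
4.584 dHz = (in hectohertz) 0.004584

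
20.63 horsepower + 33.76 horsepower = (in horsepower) 54.39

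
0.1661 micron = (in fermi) 1.661e+08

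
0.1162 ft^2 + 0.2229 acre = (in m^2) 902.1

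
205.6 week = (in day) 1439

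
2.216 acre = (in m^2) 8968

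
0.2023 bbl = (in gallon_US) 8.497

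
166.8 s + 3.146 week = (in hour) 528.6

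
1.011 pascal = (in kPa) 0.001011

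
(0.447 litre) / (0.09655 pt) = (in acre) 0.003243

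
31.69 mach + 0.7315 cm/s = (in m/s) 1.079e+04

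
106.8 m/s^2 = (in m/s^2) 106.8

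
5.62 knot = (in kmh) 10.41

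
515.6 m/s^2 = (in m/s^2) 515.6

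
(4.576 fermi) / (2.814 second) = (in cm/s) 1.626e-13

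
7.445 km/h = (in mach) 0.006074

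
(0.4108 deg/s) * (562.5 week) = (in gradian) 1.553e+08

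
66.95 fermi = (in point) 1.898e-10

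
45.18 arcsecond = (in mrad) 0.219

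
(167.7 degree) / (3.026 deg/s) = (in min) 0.9237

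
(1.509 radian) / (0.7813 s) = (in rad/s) 1.931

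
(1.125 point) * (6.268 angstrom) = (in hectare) 2.488e-17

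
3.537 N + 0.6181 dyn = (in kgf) 0.3607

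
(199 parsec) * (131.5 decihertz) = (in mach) 2.371e+17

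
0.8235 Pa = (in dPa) 8.235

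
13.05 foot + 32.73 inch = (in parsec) 1.558e-16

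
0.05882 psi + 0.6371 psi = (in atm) 0.04735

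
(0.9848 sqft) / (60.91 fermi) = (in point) 4.258e+15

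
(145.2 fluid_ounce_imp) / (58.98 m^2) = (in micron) 69.95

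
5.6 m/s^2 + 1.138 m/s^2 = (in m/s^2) 6.738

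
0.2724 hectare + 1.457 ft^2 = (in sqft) 2.932e+04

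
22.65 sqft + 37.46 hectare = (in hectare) 37.46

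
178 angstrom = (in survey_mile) 1.106e-11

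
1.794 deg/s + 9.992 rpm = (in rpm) 10.29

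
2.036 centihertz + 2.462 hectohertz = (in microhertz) 2.462e+08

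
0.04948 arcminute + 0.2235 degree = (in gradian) 0.2492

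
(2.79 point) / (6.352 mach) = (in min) 7.584e-09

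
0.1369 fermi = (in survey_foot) 4.491e-16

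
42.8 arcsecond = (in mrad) 0.2075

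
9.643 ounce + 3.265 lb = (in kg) 1.754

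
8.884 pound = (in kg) 4.03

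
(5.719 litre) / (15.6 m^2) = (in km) 3.666e-07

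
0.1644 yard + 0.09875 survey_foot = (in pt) 511.4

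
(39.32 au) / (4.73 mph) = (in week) 4.6e+06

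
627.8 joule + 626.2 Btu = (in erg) 6.613e+12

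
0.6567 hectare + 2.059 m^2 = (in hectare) 0.6569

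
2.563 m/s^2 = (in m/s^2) 2.563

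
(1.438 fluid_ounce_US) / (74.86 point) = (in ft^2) 0.01733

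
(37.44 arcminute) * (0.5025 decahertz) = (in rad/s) 0.05473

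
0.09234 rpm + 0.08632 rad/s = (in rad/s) 0.09599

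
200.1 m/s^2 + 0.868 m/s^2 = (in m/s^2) 201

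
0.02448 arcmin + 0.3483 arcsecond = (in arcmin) 0.03028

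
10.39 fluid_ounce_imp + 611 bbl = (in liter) 9.714e+04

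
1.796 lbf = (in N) 7.989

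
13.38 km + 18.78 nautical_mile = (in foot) 1.58e+05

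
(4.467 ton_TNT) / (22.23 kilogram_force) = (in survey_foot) 2.813e+08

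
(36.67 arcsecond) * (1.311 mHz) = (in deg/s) 1.335e-05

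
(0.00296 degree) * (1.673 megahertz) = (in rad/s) 86.43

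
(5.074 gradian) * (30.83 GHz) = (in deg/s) 1.408e+11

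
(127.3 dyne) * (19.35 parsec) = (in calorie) 1.817e+14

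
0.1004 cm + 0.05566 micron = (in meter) 0.001004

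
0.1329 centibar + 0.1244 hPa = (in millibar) 1.453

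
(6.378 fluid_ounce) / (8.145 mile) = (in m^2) 1.439e-08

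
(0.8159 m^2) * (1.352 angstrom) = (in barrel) 6.938e-10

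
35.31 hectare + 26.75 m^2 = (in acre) 87.26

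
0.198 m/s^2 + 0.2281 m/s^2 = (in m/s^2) 0.4261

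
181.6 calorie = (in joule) 759.8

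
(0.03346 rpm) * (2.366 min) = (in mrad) 497.4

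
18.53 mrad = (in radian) 0.01853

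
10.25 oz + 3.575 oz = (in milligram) 3.919e+05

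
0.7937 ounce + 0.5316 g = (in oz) 0.8125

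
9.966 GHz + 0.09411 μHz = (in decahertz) 9.966e+08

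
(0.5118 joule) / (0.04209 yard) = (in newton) 13.3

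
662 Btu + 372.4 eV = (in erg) 6.984e+12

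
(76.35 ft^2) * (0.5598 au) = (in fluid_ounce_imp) 2.091e+16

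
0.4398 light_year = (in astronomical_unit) 2.781e+04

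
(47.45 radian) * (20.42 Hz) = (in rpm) 9253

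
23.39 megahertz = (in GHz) 0.02339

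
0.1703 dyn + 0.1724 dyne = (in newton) 3.427e-06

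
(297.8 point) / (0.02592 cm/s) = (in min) 6.755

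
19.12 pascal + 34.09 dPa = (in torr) 0.169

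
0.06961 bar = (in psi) 1.01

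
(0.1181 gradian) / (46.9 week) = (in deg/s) 3.747e-09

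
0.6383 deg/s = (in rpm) 0.1064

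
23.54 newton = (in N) 23.54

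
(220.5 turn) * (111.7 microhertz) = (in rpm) 1.478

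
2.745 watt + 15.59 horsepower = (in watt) 1.163e+04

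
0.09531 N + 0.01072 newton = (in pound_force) 0.02384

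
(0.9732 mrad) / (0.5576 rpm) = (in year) 5.285e-10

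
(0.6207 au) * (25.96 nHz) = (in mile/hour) 5392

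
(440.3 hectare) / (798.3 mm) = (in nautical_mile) 2978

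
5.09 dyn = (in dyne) 5.09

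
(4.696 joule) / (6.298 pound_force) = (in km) 0.0001676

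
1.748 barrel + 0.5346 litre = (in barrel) 1.751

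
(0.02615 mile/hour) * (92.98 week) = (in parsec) 2.13e-11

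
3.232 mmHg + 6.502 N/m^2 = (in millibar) 4.374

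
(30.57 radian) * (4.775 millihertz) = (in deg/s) 8.364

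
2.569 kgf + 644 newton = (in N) 669.2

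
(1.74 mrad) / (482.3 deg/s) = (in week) 3.418e-10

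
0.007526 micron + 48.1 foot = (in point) 4.156e+04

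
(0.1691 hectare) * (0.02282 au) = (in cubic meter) 5.773e+12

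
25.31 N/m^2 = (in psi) 0.003671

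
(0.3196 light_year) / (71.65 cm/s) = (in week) 6.978e+09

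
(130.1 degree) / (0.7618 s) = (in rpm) 28.46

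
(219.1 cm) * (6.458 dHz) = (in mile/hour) 3.165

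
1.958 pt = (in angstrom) 6.907e+06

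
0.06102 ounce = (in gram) 1.73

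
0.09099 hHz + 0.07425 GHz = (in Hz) 7.425e+07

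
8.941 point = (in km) 3.154e-06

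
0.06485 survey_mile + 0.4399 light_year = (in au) 2.782e+04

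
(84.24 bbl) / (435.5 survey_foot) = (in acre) 2.493e-05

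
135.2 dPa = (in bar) 0.0001352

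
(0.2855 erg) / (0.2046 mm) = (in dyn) 13.95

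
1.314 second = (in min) 0.0219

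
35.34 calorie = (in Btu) 0.1401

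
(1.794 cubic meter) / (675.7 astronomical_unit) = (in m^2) 1.775e-14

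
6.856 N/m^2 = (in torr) 0.05142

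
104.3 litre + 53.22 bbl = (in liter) 8566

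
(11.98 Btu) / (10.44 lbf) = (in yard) 297.7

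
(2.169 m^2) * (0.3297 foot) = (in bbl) 1.371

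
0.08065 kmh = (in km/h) 0.08065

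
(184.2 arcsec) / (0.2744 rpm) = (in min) 0.000518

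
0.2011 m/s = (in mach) 0.0005906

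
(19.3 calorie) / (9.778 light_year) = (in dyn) 8.729e-11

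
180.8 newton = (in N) 180.8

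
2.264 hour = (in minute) 135.8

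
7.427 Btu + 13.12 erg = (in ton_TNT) 1.873e-06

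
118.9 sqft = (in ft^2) 118.9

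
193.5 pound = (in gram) 8.777e+04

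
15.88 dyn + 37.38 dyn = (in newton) 0.0005326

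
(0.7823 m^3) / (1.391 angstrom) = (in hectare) 5.624e+05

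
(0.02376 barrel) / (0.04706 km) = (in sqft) 0.000864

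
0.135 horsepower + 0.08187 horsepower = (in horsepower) 0.2169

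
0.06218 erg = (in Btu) 5.894e-12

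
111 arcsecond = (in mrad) 0.5381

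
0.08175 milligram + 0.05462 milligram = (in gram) 0.0001364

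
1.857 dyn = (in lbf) 4.175e-06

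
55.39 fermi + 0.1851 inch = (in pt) 13.33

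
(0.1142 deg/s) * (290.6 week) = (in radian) 3.503e+05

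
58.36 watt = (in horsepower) 0.07826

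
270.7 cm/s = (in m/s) 2.707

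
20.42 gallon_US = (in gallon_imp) 17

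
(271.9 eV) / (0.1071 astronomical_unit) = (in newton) 2.719e-27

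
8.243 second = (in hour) 0.00229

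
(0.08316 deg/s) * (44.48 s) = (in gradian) 4.11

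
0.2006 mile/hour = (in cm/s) 8.968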